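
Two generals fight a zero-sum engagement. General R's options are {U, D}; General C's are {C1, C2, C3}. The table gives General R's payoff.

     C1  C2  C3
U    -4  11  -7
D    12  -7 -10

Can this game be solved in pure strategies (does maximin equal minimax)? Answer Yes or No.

Row minima: U → -7, D → -10; maximin = -7.
Column maxima: C1 → 12, C2 → 11, C3 → -7; minimax = -7.
maximin = minimax = -7, so a saddle point exists.

Yes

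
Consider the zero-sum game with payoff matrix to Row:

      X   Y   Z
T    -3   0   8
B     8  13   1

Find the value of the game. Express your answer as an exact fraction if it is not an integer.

Row minima: T → -3, B → 1; maximin = 1.
Column maxima: X → 8, Y → 13, Z → 8; minimax = 8.
1 ≠ 8, so there is no saddle point; optimal play is mixed.
Y is strictly dominated by X (it gives Row strictly more in every row), so Column never plays it.
On the remaining 2×2 (T, B vs X, Z):
Let Row play T with probability p. Expected payoff against X: (-3)p + 8(1−p) = −11p + 8; against Z: 8p + 1(1−p) = 7p + 1.
Setting these equal: −11p + 8 = 7p + 1 ⇒ −18p = -7 ⇒ p = 7/18, and the value is (-11)·(7/18) + 8 = 67/18.
For Column: with q = P(X), equating T's and B's payoffs gives −11q + 8 = 7q + 1 ⇒ q = 7/18.

67/18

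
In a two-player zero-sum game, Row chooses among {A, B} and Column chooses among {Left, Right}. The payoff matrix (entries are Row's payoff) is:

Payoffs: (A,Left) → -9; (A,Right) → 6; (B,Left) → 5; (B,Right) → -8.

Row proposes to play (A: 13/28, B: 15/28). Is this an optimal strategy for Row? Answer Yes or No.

Yes

Against Left this mix gives (13/28)·(-9) + (15/28)·5 = -3/2.
Against Right this mix gives (13/28)·6 + (15/28)·(-8) = -3/2.
All of Column's active replies (Left, Right) yield -3/2, and no column does worse for Row. The mix makes Column indifferent and guarantees -3/2, so it is optimal.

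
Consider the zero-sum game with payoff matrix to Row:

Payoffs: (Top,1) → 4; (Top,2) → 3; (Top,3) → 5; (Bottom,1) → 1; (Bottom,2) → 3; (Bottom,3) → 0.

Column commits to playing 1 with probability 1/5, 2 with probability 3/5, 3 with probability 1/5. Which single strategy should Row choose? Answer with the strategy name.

Expected payoff of Top: (1/5)·4 + (3/5)·3 + (1/5)·5 = 18/5.
Expected payoff of Bottom: (1/5)·1 + (3/5)·3 + (1/5)·0 = 2.
The largest is 18/5, so Row's best response is Top.

Top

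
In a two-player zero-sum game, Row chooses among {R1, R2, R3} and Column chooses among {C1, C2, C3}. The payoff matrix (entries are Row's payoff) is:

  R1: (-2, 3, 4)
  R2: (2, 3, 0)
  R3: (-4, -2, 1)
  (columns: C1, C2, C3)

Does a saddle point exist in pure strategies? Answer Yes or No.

Row minima: R1 → -2, R2 → 0, R3 → -4; maximin = 0.
Column maxima: C1 → 2, C2 → 3, C3 → 4; minimax = 2.
0 ≠ 2, so no pure-strategy equilibrium exists.

No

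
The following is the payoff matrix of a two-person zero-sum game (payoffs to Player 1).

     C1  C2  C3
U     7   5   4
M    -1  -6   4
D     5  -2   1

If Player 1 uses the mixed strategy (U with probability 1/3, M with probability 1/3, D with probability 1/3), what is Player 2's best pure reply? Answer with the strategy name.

C2

If Player 2 plays C1, Player 1's expected payoff is (1/3)·7 + (1/3)·(-1) + (1/3)·5 = 11/3.
If Player 2 plays C2, Player 1's expected payoff is (1/3)·5 + (1/3)·(-6) + (1/3)·(-2) = -1.
If Player 2 plays C3, Player 1's expected payoff is (1/3)·4 + (1/3)·4 + (1/3)·1 = 3.
Player 2 minimizes Player 1's payoff; the smallest is -1, so the best response is C2.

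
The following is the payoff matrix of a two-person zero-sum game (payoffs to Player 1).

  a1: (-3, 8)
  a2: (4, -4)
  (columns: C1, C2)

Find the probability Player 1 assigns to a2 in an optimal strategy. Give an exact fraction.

Row minima: a1 → -3, a2 → -4; maximin = -3.
Column maxima: C1 → 4, C2 → 8; minimax = 4.
-3 ≠ 4, so there is no saddle point; optimal play is mixed.
Let Player 1 play a1 with probability p. Expected payoff against C1: (-3)p + 4(1−p) = −7p + 4; against C2: 8p + (-4)(1−p) = 12p − 4.
Setting these equal: −7p + 4 = 12p − 4 ⇒ −19p = -8 ⇒ p = 8/19, and the value is (-7)·(8/19) + 4 = 20/19.
For Player 2: with q = P(C1), equating a1's and a2's payoffs gives −11q + 8 = 8q − 4 ⇒ q = 12/19.

11/19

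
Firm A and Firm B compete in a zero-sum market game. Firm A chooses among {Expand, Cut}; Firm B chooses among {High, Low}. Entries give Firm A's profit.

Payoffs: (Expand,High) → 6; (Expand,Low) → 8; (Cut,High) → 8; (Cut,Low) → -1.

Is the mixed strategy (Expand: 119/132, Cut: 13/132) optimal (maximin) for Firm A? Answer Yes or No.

Against High this mix gives (119/132)·6 + (13/132)·8 = 409/66.
Against Low this mix gives (119/132)·8 + (13/132)·(-1) = 313/44.
Firm B will play High, holding Firm A to 409/66. Shifting weight toward the row that does better against High would raise this floor (the equalizing mix achieves 70/11 against both High and Low), so the proposed strategy is not optimal.

No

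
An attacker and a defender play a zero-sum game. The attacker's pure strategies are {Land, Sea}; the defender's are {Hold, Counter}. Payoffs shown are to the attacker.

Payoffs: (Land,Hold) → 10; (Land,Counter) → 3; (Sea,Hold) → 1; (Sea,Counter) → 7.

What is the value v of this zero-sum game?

Row minima: Land → 3, Sea → 1; maximin = 3.
Column maxima: Hold → 10, Counter → 7; minimax = 7.
3 ≠ 7, so there is no saddle point; optimal play is mixed.
Let the attacker play Land with probability p. Expected payoff against Hold: 10p + 1(1−p) = 9p + 1; against Counter: 3p + 7(1−p) = −4p + 7.
Setting these equal: 9p + 1 = −4p + 7 ⇒ 13p = 6 ⇒ p = 6/13, and the value is (9)·(6/13) + 1 = 67/13.
For the defender: with q = P(Hold), equating Land's and Sea's payoffs gives 7q + 3 = −6q + 7 ⇒ q = 4/13.

67/13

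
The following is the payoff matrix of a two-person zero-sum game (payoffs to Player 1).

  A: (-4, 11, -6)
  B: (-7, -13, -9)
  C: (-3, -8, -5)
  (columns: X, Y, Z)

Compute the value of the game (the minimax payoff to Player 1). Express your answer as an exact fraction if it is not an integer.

Row minima: A → -6, B → -13, C → -8; maximin = -6.
Column maxima: X → -3, Y → 11, Z → -5; minimax = -5.
-6 ≠ -5, so there is no saddle point; optimal play is mixed.
B is strictly dominated by A, so Player 1 never plays it.
X is strictly dominated by Z (it gives Player 1 strictly more in every row), so Player 2 never plays it.
On the remaining 2×2 (A, C vs Y, Z):
Let Player 1 play A with probability p. Expected payoff against Y: 11p + (-8)(1−p) = 19p − 8; against Z: (-6)p + (-5)(1−p) = −p − 5.
Setting these equal: 19p − 8 = −p − 5 ⇒ 20p = 3 ⇒ p = 3/20, and the value is (19)·(3/20) − 8 = -103/20.
For Player 2: with q = P(Y), equating A's and C's payoffs gives 17q − 6 = −3q − 5 ⇒ q = 1/20.

-103/20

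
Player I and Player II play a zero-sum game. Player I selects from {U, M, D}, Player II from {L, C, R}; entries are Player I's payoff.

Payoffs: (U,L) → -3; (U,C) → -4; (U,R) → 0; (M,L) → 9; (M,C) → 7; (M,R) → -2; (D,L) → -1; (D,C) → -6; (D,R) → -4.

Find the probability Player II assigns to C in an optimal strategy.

Row minima: U → -4, M → -2, D → -6; maximin = -2.
Column maxima: L → 9, C → 7, R → 0; minimax = 0.
-2 ≠ 0, so there is no saddle point; optimal play is mixed.
D is strictly dominated by M, so Player I never plays it.
L is strictly dominated by C (it gives Player I strictly more in every row), so Player II never plays it.
On the remaining 2×2 (U, M vs C, R):
Let Player I play U with probability p. Expected payoff against C: (-4)p + 7(1−p) = −11p + 7; against R: 0p + (-2)(1−p) = 2p − 2.
Setting these equal: −11p + 7 = 2p − 2 ⇒ −13p = -9 ⇒ p = 9/13, and the value is (-11)·(9/13) + 7 = -8/13.
For Player II: with q = P(C), equating U's and M's payoffs gives −4q = 9q − 2 ⇒ q = 2/13.

2/13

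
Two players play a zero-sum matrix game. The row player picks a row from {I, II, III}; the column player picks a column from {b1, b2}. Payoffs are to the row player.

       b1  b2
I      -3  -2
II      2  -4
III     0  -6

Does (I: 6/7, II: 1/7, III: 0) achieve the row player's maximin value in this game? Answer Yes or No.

Yes

Against b1 this mix gives (6/7)·(-3) + (1/7)·2 = -16/7.
Against b2 this mix gives (6/7)·(-2) + (1/7)·(-4) = -16/7.
All of the column player's active replies (b1, b2) yield -16/7, and no column does worse for the row player. The mix makes the column player indifferent and guarantees -16/7, so it is optimal.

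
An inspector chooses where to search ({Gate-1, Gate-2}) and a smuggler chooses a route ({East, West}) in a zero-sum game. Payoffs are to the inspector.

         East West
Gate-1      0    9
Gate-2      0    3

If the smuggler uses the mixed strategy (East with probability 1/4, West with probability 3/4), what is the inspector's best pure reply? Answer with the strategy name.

Gate-1

Expected payoff of Gate-1: (1/4)·0 + (3/4)·9 = 27/4.
Expected payoff of Gate-2: (1/4)·0 + (3/4)·3 = 9/4.
The largest is 27/4, so the inspector's best response is Gate-1.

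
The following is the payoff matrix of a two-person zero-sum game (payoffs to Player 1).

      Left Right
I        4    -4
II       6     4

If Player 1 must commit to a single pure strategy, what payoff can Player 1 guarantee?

Row minima: I → -4, II → 4.
The best of these is 4.

4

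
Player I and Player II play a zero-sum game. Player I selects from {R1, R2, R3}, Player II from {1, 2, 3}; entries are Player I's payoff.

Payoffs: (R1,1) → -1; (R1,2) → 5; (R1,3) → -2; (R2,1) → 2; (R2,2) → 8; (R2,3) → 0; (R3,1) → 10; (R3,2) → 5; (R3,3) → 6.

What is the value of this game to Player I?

Row minima: R1 → -2, R2 → 0, R3 → 5; maximin = 5.
Column maxima: 1 → 10, 2 → 8, 3 → 6; minimax = 6.
5 ≠ 6, so there is no saddle point; optimal play is mixed.
R1 is strictly dominated by R2, so Player I never plays it.
1 is strictly dominated by 3 (it gives Player I strictly more in every row), so Player II never plays it.
On the remaining 2×2 (R2, R3 vs 2, 3):
Let Player I play R2 with probability p. Expected payoff against 2: 8p + 5(1−p) = 3p + 5; against 3: 0p + 6(1−p) = −6p + 6.
Setting these equal: 3p + 5 = −6p + 6 ⇒ 9p = 1 ⇒ p = 1/9, and the value is (3)·(1/9) + 5 = 16/3.
For Player II: with q = P(2), equating R2's and R3's payoffs gives 8q = −q + 6 ⇒ q = 2/3.

16/3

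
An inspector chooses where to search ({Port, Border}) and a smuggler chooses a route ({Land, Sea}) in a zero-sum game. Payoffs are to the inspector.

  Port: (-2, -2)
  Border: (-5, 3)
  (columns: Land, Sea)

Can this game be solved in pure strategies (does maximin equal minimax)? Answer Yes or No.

Row minima: Port → -2, Border → -5; maximin = -2.
Column maxima: Land → -2, Sea → 3; minimax = -2.
maximin = minimax = -2, so a saddle point exists.

Yes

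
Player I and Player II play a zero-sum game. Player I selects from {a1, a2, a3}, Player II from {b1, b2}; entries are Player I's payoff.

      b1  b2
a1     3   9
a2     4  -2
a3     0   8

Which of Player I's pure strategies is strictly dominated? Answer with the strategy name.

a3

a1 gives a strictly higher payoff than a3 against every column: 3 > 0, 9 > 8.
So a3 is strictly dominated and Player I never plays it.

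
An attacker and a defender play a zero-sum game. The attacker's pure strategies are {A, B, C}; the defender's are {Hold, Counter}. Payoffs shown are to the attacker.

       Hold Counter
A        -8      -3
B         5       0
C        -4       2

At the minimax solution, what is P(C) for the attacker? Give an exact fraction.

5/11

Row minima: A → -8, B → 0, C → -4; maximin = 0.
Column maxima: Hold → 5, Counter → 2; minimax = 2.
0 ≠ 2, so there is no saddle point; optimal play is mixed.
A is strictly dominated by B, so the attacker never plays it.
On the remaining 2×2 (B, C vs Hold, Counter):
Let the attacker play B with probability p. Expected payoff against Hold: 5p + (-4)(1−p) = 9p − 4; against Counter: 0p + 2(1−p) = −2p + 2.
Setting these equal: 9p − 4 = −2p + 2 ⇒ 11p = 6 ⇒ p = 6/11, and the value is (9)·(6/11) − 4 = 10/11.
For the defender: with q = P(Hold), equating B's and C's payoffs gives 5q = −6q + 2 ⇒ q = 2/11.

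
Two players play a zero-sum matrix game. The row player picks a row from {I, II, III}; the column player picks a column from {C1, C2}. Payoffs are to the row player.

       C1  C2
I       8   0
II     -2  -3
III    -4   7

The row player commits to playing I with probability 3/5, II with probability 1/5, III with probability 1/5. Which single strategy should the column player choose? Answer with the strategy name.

If the column player plays C1, the row player's expected payoff is (3/5)·8 + (1/5)·(-2) + (1/5)·(-4) = 18/5.
If the column player plays C2, the row player's expected payoff is (3/5)·0 + (1/5)·(-3) + (1/5)·7 = 4/5.
The column player minimizes the row player's payoff; the smallest is 4/5, so the best response is C2.

C2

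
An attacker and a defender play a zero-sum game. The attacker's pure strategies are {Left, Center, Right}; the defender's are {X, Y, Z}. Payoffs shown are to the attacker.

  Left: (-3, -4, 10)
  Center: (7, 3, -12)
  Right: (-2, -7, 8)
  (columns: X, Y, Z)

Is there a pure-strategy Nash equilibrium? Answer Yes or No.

Row minima: Left → -4, Center → -12, Right → -7; maximin = -4.
Column maxima: X → 7, Y → 3, Z → 10; minimax = 3.
-4 ≠ 3, so no pure-strategy equilibrium exists.

No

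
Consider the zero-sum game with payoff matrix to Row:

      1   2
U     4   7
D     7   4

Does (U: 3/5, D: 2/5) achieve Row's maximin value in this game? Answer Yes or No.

No

Against 1 this mix gives (3/5)·4 + (2/5)·7 = 26/5.
Against 2 this mix gives (3/5)·7 + (2/5)·4 = 29/5.
Column will play 1, holding Row to 26/5. Shifting weight toward the row that does better against 1 would raise this floor (the equalizing mix achieves 11/2 against both 1 and 2), so the proposed strategy is not optimal.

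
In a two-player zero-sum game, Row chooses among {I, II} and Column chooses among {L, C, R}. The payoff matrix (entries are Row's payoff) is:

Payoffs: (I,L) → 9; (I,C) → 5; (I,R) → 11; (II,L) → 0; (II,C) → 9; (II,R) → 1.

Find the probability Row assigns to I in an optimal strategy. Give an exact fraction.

Row minima: I → 5, II → 0; maximin = 5.
Column maxima: L → 9, C → 9, R → 11; minimax = 9.
5 ≠ 9, so there is no saddle point; optimal play is mixed.
R is strictly dominated by L (it gives Row strictly more in every row), so Column never plays it.
On the remaining 2×2 (I, II vs L, C):
Let Row play I with probability p. Expected payoff against L: 9p + 0(1−p) = 9p; against C: 5p + 9(1−p) = −4p + 9.
Setting these equal: 9p = −4p + 9 ⇒ 13p = 9 ⇒ p = 9/13, and the value is (9)·(9/13) = 81/13.
For Column: with q = P(L), equating I's and II's payoffs gives 4q + 5 = −9q + 9 ⇒ q = 4/13.

9/13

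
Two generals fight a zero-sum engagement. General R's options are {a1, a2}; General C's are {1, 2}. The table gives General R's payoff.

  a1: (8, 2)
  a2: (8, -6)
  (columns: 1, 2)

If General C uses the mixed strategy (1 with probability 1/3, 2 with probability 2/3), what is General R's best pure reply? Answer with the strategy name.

a1

Expected payoff of a1: (1/3)·8 + (2/3)·2 = 4.
Expected payoff of a2: (1/3)·8 + (2/3)·(-6) = -4/3.
The largest is 4, so General R's best response is a1.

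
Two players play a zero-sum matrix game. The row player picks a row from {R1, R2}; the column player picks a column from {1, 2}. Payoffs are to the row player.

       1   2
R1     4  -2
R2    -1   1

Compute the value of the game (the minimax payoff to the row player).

1/4

Row minima: R1 → -2, R2 → -1; maximin = -1.
Column maxima: 1 → 4, 2 → 1; minimax = 1.
-1 ≠ 1, so there is no saddle point; optimal play is mixed.
Let the row player play R1 with probability p. Expected payoff against 1: 4p + (-1)(1−p) = 5p − 1; against 2: (-2)p + 1(1−p) = −3p + 1.
Setting these equal: 5p − 1 = −3p + 1 ⇒ 8p = 2 ⇒ p = 1/4, and the value is (5)·(1/4) − 1 = 1/4.
For the column player: with q = P(1), equating R1's and R2's payoffs gives 6q − 2 = −2q + 1 ⇒ q = 3/8.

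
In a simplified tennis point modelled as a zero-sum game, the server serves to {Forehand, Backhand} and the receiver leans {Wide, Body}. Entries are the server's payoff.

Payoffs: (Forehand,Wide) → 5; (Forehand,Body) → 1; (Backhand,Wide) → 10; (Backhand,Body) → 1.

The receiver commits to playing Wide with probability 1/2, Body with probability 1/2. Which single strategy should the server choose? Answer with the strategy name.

Backhand

Expected payoff of Forehand: (1/2)·5 + (1/2)·1 = 3.
Expected payoff of Backhand: (1/2)·10 + (1/2)·1 = 11/2.
The largest is 11/2, so the server's best response is Backhand.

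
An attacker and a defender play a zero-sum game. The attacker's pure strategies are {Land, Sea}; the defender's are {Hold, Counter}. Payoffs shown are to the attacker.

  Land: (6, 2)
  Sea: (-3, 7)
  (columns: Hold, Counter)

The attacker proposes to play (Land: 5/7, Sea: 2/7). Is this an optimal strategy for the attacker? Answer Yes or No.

Yes

Against Hold this mix gives (5/7)·6 + (2/7)·(-3) = 24/7.
Against Counter this mix gives (5/7)·2 + (2/7)·7 = 24/7.
All of the defender's active replies (Hold, Counter) yield 24/7, and no column does worse for the attacker. The mix makes the defender indifferent and guarantees 24/7, so it is optimal.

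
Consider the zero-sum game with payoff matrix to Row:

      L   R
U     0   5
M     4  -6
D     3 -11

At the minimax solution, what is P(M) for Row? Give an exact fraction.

Row minima: U → 0, M → -6, D → -11; maximin = 0.
Column maxima: L → 4, R → 5; minimax = 4.
0 ≠ 4, so there is no saddle point; optimal play is mixed.
D is strictly dominated by M, so Row never plays it.
On the remaining 2×2 (U, M vs L, R):
Let Row play U with probability p. Expected payoff against L: 0p + 4(1−p) = −4p + 4; against R: 5p + (-6)(1−p) = 11p − 6.
Setting these equal: −4p + 4 = 11p − 6 ⇒ −15p = -10 ⇒ p = 2/3, and the value is (-4)·(2/3) + 4 = 4/3.
For Column: with q = P(L), equating U's and M's payoffs gives −5q + 5 = 10q − 6 ⇒ q = 11/15.

1/3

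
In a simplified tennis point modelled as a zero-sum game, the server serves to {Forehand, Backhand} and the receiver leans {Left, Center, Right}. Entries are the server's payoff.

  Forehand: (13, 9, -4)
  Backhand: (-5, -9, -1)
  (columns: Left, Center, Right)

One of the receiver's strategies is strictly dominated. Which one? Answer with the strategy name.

Left

Center holds the server's payoff strictly below Left in every row: 9 < 13, -9 < -5.
So Left is strictly dominated for the receiver.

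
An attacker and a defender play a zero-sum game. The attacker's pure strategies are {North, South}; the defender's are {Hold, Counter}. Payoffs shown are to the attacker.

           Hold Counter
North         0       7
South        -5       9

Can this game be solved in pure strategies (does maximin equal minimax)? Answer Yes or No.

Yes

Row minima: North → 0, South → -5; maximin = 0.
Column maxima: Hold → 0, Counter → 9; minimax = 0.
maximin = minimax = 0, so a saddle point exists.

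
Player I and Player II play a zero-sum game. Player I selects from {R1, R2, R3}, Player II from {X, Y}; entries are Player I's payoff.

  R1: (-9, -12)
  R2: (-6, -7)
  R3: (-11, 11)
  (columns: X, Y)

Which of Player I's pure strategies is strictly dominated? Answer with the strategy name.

R1

R2 gives a strictly higher payoff than R1 against every column: -6 > -9, -7 > -12.
So R1 is strictly dominated and Player I never plays it.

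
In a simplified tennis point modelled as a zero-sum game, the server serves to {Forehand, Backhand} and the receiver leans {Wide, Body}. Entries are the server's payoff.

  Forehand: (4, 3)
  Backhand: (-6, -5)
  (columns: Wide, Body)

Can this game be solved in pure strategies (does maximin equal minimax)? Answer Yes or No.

Row minima: Forehand → 3, Backhand → -6; maximin = 3.
Column maxima: Wide → 4, Body → 3; minimax = 3.
maximin = minimax = 3, so a saddle point exists.

Yes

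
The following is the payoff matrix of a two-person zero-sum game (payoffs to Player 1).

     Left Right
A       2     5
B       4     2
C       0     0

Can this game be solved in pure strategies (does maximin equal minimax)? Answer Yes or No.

Row minima: A → 2, B → 2, C → 0; maximin = 2.
Column maxima: Left → 4, Right → 5; minimax = 4.
2 ≠ 4, so no pure-strategy equilibrium exists.

No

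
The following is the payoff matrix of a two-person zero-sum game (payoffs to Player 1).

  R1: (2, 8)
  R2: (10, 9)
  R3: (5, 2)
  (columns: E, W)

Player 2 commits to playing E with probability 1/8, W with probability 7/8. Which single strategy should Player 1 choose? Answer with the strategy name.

R2

Expected payoff of R1: (1/8)·2 + (7/8)·8 = 29/4.
Expected payoff of R2: (1/8)·10 + (7/8)·9 = 73/8.
Expected payoff of R3: (1/8)·5 + (7/8)·2 = 19/8.
The largest is 73/8, so Player 1's best response is R2.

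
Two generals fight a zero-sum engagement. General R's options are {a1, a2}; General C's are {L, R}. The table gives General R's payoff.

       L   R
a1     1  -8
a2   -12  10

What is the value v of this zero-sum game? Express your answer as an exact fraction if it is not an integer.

Row minima: a1 → -8, a2 → -12; maximin = -8.
Column maxima: L → 1, R → 10; minimax = 1.
-8 ≠ 1, so there is no saddle point; optimal play is mixed.
Let General R play a1 with probability p. Expected payoff against L: 1p + (-12)(1−p) = 13p − 12; against R: (-8)p + 10(1−p) = −18p + 10.
Setting these equal: 13p − 12 = −18p + 10 ⇒ 31p = 22 ⇒ p = 22/31, and the value is (13)·(22/31) − 12 = -86/31.
For General C: with q = P(L), equating a1's and a2's payoffs gives 9q − 8 = −22q + 10 ⇒ q = 18/31.

-86/31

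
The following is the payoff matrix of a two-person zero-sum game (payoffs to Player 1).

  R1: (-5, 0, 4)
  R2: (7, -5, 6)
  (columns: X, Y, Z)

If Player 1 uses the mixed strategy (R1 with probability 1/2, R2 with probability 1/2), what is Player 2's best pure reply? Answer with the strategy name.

Y

If Player 2 plays X, Player 1's expected payoff is (1/2)·(-5) + (1/2)·7 = 1.
If Player 2 plays Y, Player 1's expected payoff is (1/2)·0 + (1/2)·(-5) = -5/2.
If Player 2 plays Z, Player 1's expected payoff is (1/2)·4 + (1/2)·6 = 5.
Player 2 minimizes Player 1's payoff; the smallest is -5/2, so the best response is Y.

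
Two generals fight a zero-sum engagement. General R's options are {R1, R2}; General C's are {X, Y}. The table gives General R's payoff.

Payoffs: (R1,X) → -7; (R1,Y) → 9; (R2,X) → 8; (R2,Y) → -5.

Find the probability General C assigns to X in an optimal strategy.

Row minima: R1 → -7, R2 → -5; maximin = -5.
Column maxima: X → 8, Y → 9; minimax = 8.
-5 ≠ 8, so there is no saddle point; optimal play is mixed.
Let General R play R1 with probability p. Expected payoff against X: (-7)p + 8(1−p) = −15p + 8; against Y: 9p + (-5)(1−p) = 14p − 5.
Setting these equal: −15p + 8 = 14p − 5 ⇒ −29p = -13 ⇒ p = 13/29, and the value is (-15)·(13/29) + 8 = 37/29.
For General C: with q = P(X), equating R1's and R2's payoffs gives −16q + 9 = 13q − 5 ⇒ q = 14/29.

14/29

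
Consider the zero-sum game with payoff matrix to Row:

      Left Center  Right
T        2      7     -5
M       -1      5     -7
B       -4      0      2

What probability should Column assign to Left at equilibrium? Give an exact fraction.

7/13

Row minima: T → -5, M → -7, B → -4; maximin = -4.
Column maxima: Left → 2, Center → 7, Right → 2; minimax = 2.
-4 ≠ 2, so there is no saddle point; optimal play is mixed.
M is strictly dominated by T, so Row never plays it.
Center is strictly dominated by Left (it gives Row strictly more in every row), so Column never plays it.
On the remaining 2×2 (T, B vs Left, Right):
Let Row play T with probability p. Expected payoff against Left: 2p + (-4)(1−p) = 6p − 4; against Right: (-5)p + 2(1−p) = −7p + 2.
Setting these equal: 6p − 4 = −7p + 2 ⇒ 13p = 6 ⇒ p = 6/13, and the value is (6)·(6/13) − 4 = -16/13.
For Column: with q = P(Left), equating T's and B's payoffs gives 7q − 5 = −6q + 2 ⇒ q = 7/13.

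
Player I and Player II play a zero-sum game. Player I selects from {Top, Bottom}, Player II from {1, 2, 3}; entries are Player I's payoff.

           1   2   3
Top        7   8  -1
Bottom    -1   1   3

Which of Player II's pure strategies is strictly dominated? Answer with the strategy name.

1 holds Player I's payoff strictly below 2 in every row: 7 < 8, -1 < 1.
So 2 is strictly dominated for Player II.

2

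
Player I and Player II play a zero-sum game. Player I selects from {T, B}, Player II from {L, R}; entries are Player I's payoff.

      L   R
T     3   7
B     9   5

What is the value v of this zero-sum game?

6

Row minima: T → 3, B → 5; maximin = 5.
Column maxima: L → 9, R → 7; minimax = 7.
5 ≠ 7, so there is no saddle point; optimal play is mixed.
Let Player I play T with probability p. Expected payoff against L: 3p + 9(1−p) = −6p + 9; against R: 7p + 5(1−p) = 2p + 5.
Setting these equal: −6p + 9 = 2p + 5 ⇒ −8p = -4 ⇒ p = 1/2, and the value is (-6)·(1/2) + 9 = 6.
For Player II: with q = P(L), equating T's and B's payoffs gives −4q + 7 = 4q + 5 ⇒ q = 1/4.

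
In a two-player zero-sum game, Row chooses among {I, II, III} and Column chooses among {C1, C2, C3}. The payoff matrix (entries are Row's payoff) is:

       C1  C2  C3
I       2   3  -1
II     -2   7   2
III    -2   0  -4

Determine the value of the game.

2/7

Row minima: I → -1, II → -2, III → -4; maximin = -1.
Column maxima: C1 → 2, C2 → 7, C3 → 2; minimax = 2.
-1 ≠ 2, so there is no saddle point; optimal play is mixed.
III is strictly dominated by I, so Row never plays it.
C2 is strictly dominated by C1 (it gives Row strictly more in every row), so Column never plays it.
On the remaining 2×2 (I, II vs C1, C3):
Let Row play I with probability p. Expected payoff against C1: 2p + (-2)(1−p) = 4p − 2; against C3: (-1)p + 2(1−p) = −3p + 2.
Setting these equal: 4p − 2 = −3p + 2 ⇒ 7p = 4 ⇒ p = 4/7, and the value is (4)·(4/7) − 2 = 2/7.
For Column: with q = P(C1), equating I's and II's payoffs gives 3q − 1 = −4q + 2 ⇒ q = 3/7.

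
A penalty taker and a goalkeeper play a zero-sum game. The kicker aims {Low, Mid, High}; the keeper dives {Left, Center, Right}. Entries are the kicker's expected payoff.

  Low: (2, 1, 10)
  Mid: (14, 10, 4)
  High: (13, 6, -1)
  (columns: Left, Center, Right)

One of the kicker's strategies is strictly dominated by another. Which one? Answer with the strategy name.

High

Mid gives a strictly higher payoff than High against every column: 14 > 13, 10 > 6, 4 > -1.
So High is strictly dominated and the kicker never plays it.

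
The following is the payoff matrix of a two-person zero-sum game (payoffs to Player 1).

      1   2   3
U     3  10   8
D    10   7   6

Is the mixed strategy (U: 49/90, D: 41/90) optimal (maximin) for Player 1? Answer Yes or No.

Against 1 this mix gives (49/90)·3 + (41/90)·10 = 557/90.
Against 2 this mix gives (49/90)·10 + (41/90)·7 = 259/30.
Against 3 this mix gives (49/90)·8 + (41/90)·6 = 319/45.
Player 2 will play 1, holding Player 1 to 557/90. Shifting weight toward the row that does better against 1 would raise this floor (the equalizing mix achieves 62/9 against both 1 and 3), so the proposed strategy is not optimal.

No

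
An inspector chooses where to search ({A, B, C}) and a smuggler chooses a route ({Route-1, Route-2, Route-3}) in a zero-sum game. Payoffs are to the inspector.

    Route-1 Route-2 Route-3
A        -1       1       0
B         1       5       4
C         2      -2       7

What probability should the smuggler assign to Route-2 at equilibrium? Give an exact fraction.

Row minima: A → -1, B → 1, C → -2; maximin = 1.
Column maxima: Route-1 → 2, Route-2 → 5, Route-3 → 7; minimax = 2.
1 ≠ 2, so there is no saddle point; optimal play is mixed.
A is strictly dominated by B, so the inspector never plays it.
Route-3 is strictly dominated by Route-1 (it gives the inspector strictly more in every row), so the smuggler never plays it.
On the remaining 2×2 (B, C vs Route-1, Route-2):
Let the inspector play B with probability p. Expected payoff against Route-1: 1p + 2(1−p) = −p + 2; against Route-2: 5p + (-2)(1−p) = 7p − 2.
Setting these equal: −p + 2 = 7p − 2 ⇒ −8p = -4 ⇒ p = 1/2, and the value is (-1)·(1/2) + 2 = 3/2.
For the smuggler: with q = P(Route-1), equating B's and C's payoffs gives −4q + 5 = 4q − 2 ⇒ q = 7/8.

1/8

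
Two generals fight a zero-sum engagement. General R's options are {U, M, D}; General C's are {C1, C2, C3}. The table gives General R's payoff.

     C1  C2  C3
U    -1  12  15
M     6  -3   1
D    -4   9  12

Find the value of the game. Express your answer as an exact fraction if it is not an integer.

69/22

Row minima: U → -1, M → -3, D → -4; maximin = -1.
Column maxima: C1 → 6, C2 → 12, C3 → 15; minimax = 6.
-1 ≠ 6, so there is no saddle point; optimal play is mixed.
D is strictly dominated by U, so General R never plays it.
C3 is strictly dominated by C2 (it gives General R strictly more in every row), so General C never plays it.
On the remaining 2×2 (U, M vs C1, C2):
Let General R play U with probability p. Expected payoff against C1: (-1)p + 6(1−p) = −7p + 6; against C2: 12p + (-3)(1−p) = 15p − 3.
Setting these equal: −7p + 6 = 15p − 3 ⇒ −22p = -9 ⇒ p = 9/22, and the value is (-7)·(9/22) + 6 = 69/22.
For General C: with q = P(C1), equating U's and M's payoffs gives −13q + 12 = 9q − 3 ⇒ q = 15/22.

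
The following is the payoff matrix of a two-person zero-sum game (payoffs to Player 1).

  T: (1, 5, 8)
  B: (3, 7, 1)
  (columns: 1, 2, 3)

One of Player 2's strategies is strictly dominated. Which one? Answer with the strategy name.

1 holds Player 1's payoff strictly below 2 in every row: 1 < 5, 3 < 7.
So 2 is strictly dominated for Player 2.

2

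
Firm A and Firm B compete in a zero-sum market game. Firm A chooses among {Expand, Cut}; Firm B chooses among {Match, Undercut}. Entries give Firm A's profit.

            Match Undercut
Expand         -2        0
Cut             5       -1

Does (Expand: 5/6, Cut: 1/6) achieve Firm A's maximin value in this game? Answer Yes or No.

Against Match this mix gives (5/6)·(-2) + (1/6)·5 = -5/6.
Against Undercut this mix gives (5/6)·0 + (1/6)·(-1) = -1/6.
Firm B will play Match, holding Firm A to -5/6. Shifting weight toward the row that does better against Match would raise this floor (the equalizing mix achieves -1/4 against both Match and Undercut), so the proposed strategy is not optimal.

No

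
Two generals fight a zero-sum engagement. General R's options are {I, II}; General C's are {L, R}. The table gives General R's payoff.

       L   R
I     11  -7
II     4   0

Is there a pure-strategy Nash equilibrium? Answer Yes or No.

Row minima: I → -7, II → 0; maximin = 0.
Column maxima: L → 11, R → 0; minimax = 0.
maximin = minimax = 0, so a saddle point exists.

Yes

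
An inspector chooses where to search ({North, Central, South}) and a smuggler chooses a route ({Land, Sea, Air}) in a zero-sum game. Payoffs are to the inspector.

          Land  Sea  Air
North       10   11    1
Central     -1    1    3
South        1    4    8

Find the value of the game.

Row minima: North → 1, Central → -1, South → 1; maximin = 1.
Column maxima: Land → 10, Sea → 11, Air → 8; minimax = 8.
1 ≠ 8, so there is no saddle point; optimal play is mixed.
Central is strictly dominated by South, so the inspector never plays it.
Sea is strictly dominated by Land (it gives the inspector strictly more in every row), so the smuggler never plays it.
On the remaining 2×2 (North, South vs Land, Air):
Let the inspector play North with probability p. Expected payoff against Land: 10p + 1(1−p) = 9p + 1; against Air: 1p + 8(1−p) = −7p + 8.
Setting these equal: 9p + 1 = −7p + 8 ⇒ 16p = 7 ⇒ p = 7/16, and the value is (9)·(7/16) + 1 = 79/16.
For the smuggler: with q = P(Land), equating North's and South's payoffs gives 9q + 1 = −7q + 8 ⇒ q = 7/16.

79/16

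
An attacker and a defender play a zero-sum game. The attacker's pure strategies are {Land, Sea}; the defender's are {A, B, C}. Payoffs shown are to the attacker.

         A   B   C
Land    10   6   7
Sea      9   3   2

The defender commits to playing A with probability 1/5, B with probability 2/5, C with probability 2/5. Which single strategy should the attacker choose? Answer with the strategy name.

Expected payoff of Land: (1/5)·10 + (2/5)·6 + (2/5)·7 = 36/5.
Expected payoff of Sea: (1/5)·9 + (2/5)·3 + (2/5)·2 = 19/5.
The largest is 36/5, so the attacker's best response is Land.

Land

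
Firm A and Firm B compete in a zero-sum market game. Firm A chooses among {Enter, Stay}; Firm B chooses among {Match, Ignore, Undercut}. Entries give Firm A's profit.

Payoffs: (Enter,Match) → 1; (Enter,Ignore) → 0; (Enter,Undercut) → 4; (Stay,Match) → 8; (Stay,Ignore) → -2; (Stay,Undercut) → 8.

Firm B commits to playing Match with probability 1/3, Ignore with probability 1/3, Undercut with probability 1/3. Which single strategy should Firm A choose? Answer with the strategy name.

Expected payoff of Enter: (1/3)·1 + (1/3)·0 + (1/3)·4 = 5/3.
Expected payoff of Stay: (1/3)·8 + (1/3)·(-2) + (1/3)·8 = 14/3.
The largest is 14/3, so Firm A's best response is Stay.

Stay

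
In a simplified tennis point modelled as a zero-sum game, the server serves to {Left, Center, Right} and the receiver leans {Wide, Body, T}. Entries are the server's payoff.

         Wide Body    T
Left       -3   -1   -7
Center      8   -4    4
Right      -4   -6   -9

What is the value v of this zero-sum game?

-16/7

Row minima: Left → -7, Center → -4, Right → -9; maximin = -4.
Column maxima: Wide → 8, Body → -1, T → 4; minimax = -1.
-4 ≠ -1, so there is no saddle point; optimal play is mixed.
Right is strictly dominated by Left, so the server never plays it.
Wide is strictly dominated by T (it gives the server strictly more in every row), so the receiver never plays it.
On the remaining 2×2 (Left, Center vs Body, T):
Let the server play Left with probability p. Expected payoff against Body: (-1)p + (-4)(1−p) = 3p − 4; against T: (-7)p + 4(1−p) = −11p + 4.
Setting these equal: 3p − 4 = −11p + 4 ⇒ 14p = 8 ⇒ p = 4/7, and the value is (3)·(4/7) − 4 = -16/7.
For the receiver: with q = P(Body), equating Left's and Center's payoffs gives 6q − 7 = −8q + 4 ⇒ q = 11/14.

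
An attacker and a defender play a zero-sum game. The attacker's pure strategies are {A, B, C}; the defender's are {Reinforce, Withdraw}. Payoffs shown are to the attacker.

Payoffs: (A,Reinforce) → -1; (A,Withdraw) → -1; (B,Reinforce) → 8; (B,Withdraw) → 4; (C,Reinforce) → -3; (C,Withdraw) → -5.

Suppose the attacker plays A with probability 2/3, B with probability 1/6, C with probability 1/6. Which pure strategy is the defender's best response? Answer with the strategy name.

Withdraw

If the defender plays Reinforce, the attacker's expected payoff is (2/3)·(-1) + (1/6)·8 + (1/6)·(-3) = 1/6.
If the defender plays Withdraw, the attacker's expected payoff is (2/3)·(-1) + (1/6)·4 + (1/6)·(-5) = -5/6.
The defender minimizes the attacker's payoff; the smallest is -5/6, so the best response is Withdraw.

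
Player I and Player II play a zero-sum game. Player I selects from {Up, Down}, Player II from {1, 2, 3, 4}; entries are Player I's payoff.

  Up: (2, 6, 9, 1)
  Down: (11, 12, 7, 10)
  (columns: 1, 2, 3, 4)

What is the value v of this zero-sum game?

Row minima: Up → 1, Down → 7; maximin = 7.
Column maxima: 1 → 11, 2 → 12, 3 → 9, 4 → 10; minimax = 9.
7 ≠ 9, so there is no saddle point; optimal play is mixed.
1 is strictly dominated by 4 (it gives Player I strictly more in every row), so Player II never plays it.
2 is strictly dominated by 4 (it gives Player I strictly more in every row), so Player II never plays it.
On the remaining 2×2 (Up, Down vs 3, 4):
Let Player I play Up with probability p. Expected payoff against 3: 9p + 7(1−p) = 2p + 7; against 4: 1p + 10(1−p) = −9p + 10.
Setting these equal: 2p + 7 = −9p + 10 ⇒ 11p = 3 ⇒ p = 3/11, and the value is (2)·(3/11) + 7 = 83/11.
For Player II: with q = P(3), equating Up's and Down's payoffs gives 8q + 1 = −3q + 10 ⇒ q = 9/11.

83/11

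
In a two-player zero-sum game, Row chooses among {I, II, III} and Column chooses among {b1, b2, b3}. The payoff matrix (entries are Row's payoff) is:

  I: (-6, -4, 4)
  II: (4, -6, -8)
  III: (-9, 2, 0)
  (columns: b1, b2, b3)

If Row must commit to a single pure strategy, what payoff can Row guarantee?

Row minima: I → -6, II → -8, III → -9.
The best of these is -6.

-6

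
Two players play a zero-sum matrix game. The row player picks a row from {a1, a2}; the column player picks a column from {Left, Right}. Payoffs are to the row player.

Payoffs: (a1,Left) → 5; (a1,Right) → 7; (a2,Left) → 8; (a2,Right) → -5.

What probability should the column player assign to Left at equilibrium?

Row minima: a1 → 5, a2 → -5; maximin = 5.
Column maxima: Left → 8, Right → 7; minimax = 7.
5 ≠ 7, so there is no saddle point; optimal play is mixed.
Let the row player play a1 with probability p. Expected payoff against Left: 5p + 8(1−p) = −3p + 8; against Right: 7p + (-5)(1−p) = 12p − 5.
Setting these equal: −3p + 8 = 12p − 5 ⇒ −15p = -13 ⇒ p = 13/15, and the value is (-3)·(13/15) + 8 = 27/5.
For the column player: with q = P(Left), equating a1's and a2's payoffs gives −2q + 7 = 13q − 5 ⇒ q = 4/5.

4/5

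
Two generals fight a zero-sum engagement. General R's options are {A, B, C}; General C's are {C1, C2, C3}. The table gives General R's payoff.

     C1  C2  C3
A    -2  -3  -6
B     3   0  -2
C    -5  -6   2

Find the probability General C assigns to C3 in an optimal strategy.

Row minima: A → -6, B → -2, C → -6; maximin = -2.
Column maxima: C1 → 3, C2 → 0, C3 → 2; minimax = 0.
-2 ≠ 0, so there is no saddle point; optimal play is mixed.
A is strictly dominated by B, so General R never plays it.
C1 is strictly dominated by C2 (it gives General R strictly more in every row), so General C never plays it.
On the remaining 2×2 (B, C vs C2, C3):
Let General R play B with probability p. Expected payoff against C2: 0p + (-6)(1−p) = 6p − 6; against C3: (-2)p + 2(1−p) = −4p + 2.
Setting these equal: 6p − 6 = −4p + 2 ⇒ 10p = 8 ⇒ p = 4/5, and the value is (6)·(4/5) − 6 = -6/5.
For General C: with q = P(C2), equating B's and C's payoffs gives 2q − 2 = −8q + 2 ⇒ q = 2/5.

3/5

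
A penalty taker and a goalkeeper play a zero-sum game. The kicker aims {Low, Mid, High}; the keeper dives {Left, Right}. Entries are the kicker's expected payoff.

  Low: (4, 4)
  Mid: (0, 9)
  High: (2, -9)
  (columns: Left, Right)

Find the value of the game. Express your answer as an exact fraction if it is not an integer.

4

Row minima: Low → 4, Mid → 0, High → -9; maximin = 4.
Column maxima: Left → 4, Right → 9; minimax = 4.
Since maximin = minimax = 4, there is a saddle point and the value is 4.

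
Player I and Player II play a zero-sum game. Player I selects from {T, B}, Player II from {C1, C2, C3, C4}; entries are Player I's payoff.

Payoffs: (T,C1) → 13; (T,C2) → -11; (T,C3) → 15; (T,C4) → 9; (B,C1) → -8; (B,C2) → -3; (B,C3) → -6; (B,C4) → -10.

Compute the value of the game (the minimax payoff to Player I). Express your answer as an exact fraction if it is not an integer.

-137/27

Row minima: T → -11, B → -10; maximin = -10.
Column maxima: C1 → 13, C2 → -3, C3 → 15, C4 → 9; minimax = -3.
-10 ≠ -3, so there is no saddle point; optimal play is mixed.
C1 is strictly dominated by C4 (it gives Player I strictly more in every row), so Player II never plays it.
C3 is strictly dominated by C4 (it gives Player I strictly more in every row), so Player II never plays it.
On the remaining 2×2 (T, B vs C2, C4):
Let Player I play T with probability p. Expected payoff against C2: (-11)p + (-3)(1−p) = −8p − 3; against C4: 9p + (-10)(1−p) = 19p − 10.
Setting these equal: −8p − 3 = 19p − 10 ⇒ −27p = -7 ⇒ p = 7/27, and the value is (-8)·(7/27) − 3 = -137/27.
For Player II: with q = P(C2), equating T's and B's payoffs gives −20q + 9 = 7q − 10 ⇒ q = 19/27.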